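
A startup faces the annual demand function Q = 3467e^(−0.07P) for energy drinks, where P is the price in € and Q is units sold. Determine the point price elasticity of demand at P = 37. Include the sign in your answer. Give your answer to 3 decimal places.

-2.590

At P = 37, Q = 260.094.
dQ/dP = −0.07·3467e^(−0.07P) = −0.07Q = -18.207.
ε = (dQ/dP)(P/Q) = (-18.207)(37/260.094).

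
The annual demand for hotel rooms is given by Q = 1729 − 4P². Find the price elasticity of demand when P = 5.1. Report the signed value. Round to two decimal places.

-0.13

At P = 5.1, Q = 1624.960.
dQ/dP = −8P = -40.800.
ε = (dQ/dP)(P/Q) = (-40.800)(5.1/1624.960).
|ε| < 1, so demand is inelastic at this price.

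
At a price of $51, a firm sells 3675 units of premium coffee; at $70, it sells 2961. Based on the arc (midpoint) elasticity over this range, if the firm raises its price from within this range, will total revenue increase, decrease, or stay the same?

Arc ε = (-714/19)(60.50/3318.0) ≈ -0.685.
|ε| = 0.69 < 1, so demand is inelastic. A price rise therefore raises total revenue.

increase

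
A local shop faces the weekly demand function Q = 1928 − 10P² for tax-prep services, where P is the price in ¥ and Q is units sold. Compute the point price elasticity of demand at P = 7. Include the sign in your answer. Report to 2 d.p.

-0.68

At P = 7, Q = 1438.
dQ/dP = −20P = -140.
ε = (dQ/dP)(P/Q) = (-140)(7/1438).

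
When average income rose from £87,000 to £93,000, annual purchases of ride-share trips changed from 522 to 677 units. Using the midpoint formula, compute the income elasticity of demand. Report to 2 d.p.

3.88

ΔQ = 155, ΔI = 6000. Midpoints: Ī = 90,000, Q̄ = 599.5.
ε_I = (ΔQ/ΔI)(Ī/Q̄) = (155/6000)(90000/599.5).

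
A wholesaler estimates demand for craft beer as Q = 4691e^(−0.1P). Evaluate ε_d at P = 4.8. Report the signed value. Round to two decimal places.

At P = 4.8, Q = 2902.713.
dQ/dP = −0.1·4691e^(−0.1P) = −0.1Q = -290.271.
ε = (dQ/dP)(P/Q) = (-290.271)(4.8/2902.713).

-0.48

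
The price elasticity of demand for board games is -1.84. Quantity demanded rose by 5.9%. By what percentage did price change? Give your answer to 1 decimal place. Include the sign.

%ΔP ≈ %ΔQ / ε = (5.9%)/(-1.84) = -3.21%.

-3.2%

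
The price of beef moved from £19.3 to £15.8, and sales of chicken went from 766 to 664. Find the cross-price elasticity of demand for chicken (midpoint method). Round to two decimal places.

ΔQ_x = 664 − 766 = -102; ΔP_y = 15.8 − 19.3 = -3.5.
Midpoints: P̄_y = 17.55, Q̄_x = 715.0.
ε_xy = (ΔQ_x/ΔP_y)(P̄_y/Q̄_x) = (-102/-3.5)(17.55/715.0).

0.72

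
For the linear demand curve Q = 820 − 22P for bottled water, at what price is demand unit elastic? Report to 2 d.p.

For linear demand Q = a − bP, ε = −bP/(a − bP). |ε| = 1 when bP = a − bP, i.e. P = a/(2b).
P = 820/(2·22) = 820/44 = 18.6364.

18.64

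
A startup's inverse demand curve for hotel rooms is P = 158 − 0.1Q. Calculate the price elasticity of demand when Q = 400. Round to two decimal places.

-2.95

At Q = 400, P = 158 − 0.1(400) = 118.00.
dP/dQ = −0.1, so dQ/dP = 1/(−0.1) = -10.000.
ε = (dQ/dP)(P/Q) = (-10.000)(118.00/400).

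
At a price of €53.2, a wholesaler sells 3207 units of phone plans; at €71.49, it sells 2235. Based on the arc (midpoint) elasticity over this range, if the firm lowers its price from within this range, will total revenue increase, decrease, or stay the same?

Arc ε = (-972/18.29)(62.34/2721.0) ≈ -1.218.
|ε| = 1.22 > 1, so demand is elastic. A price cut therefore raises total revenue.

increase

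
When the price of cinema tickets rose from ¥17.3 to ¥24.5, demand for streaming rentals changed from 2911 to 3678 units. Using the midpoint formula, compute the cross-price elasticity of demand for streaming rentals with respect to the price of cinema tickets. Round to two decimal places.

ΔQ_x = 3678 − 2911 = 767; ΔP_y = 24.5 − 17.3 = 7.2.
Midpoints: P̄_y = 20.90, Q̄_x = 3294.5.
ε_xy = (ΔQ_x/ΔP_y)(P̄_y/Q̄_x) = (767/7.2)(20.90/3294.5).

0.68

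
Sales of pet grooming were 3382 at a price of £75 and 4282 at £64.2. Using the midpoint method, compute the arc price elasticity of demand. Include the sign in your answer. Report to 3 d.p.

-1.514

ΔQ = 4282 − 3382 = 900; ΔP = 64.2 − 75 = -10.8.
Midpoints: P̄ = 69.60, Q̄ = 3832.0.
ε = (ΔQ/ΔP)(P̄/Q̄) = (900/-10.8)(69.60/3832.0).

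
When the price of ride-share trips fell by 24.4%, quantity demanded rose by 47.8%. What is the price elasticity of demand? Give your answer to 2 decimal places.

-1.96

ε = %ΔQ / %ΔP = (47.8)/(-24.4) = -1.959.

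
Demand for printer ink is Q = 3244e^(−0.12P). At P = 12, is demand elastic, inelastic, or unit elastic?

elastic

Q = 768.594, dQ/dP = -92.231.
ε = (dQ/dP)(P/Q) ≈ -1.440.
|ε| = 1.44 > 1.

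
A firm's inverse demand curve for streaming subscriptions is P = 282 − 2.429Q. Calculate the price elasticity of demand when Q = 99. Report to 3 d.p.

At Q = 99, P = 282 − 2.429(99) = 41.53.
dP/dQ = −2.429, so dQ/dP = 1/(−2.429) = -0.412.
ε = (dQ/dP)(P/Q) = (-0.412)(41.53/99).

-0.173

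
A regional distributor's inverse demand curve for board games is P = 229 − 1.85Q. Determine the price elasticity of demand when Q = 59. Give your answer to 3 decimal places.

-1.098

At Q = 59, P = 229 − 1.85(59) = 119.85.
dP/dQ = −1.85, so dQ/dP = 1/(−1.85) = -0.541.
ε = (dQ/dP)(P/Q) = (-0.541)(119.85/59).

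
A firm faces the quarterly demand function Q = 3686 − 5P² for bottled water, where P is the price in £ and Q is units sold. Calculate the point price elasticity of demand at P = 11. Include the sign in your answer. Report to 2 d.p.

-0.39

At P = 11, Q = 3081.
dQ/dP = −10P = -110.
ε = (dQ/dP)(P/Q) = (-110)(11/3081).
|ε| < 1, so demand is inelastic at this price.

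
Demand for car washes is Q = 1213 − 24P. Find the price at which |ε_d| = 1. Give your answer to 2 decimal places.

25.27

For linear demand Q = a − bP, ε = −bP/(a − bP). |ε| = 1 when bP = a − bP, i.e. P = a/(2b).
P = 1213/(2·24) = 1213/48 = 25.2708.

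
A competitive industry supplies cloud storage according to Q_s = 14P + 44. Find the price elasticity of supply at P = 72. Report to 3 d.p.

0.958

At P = 72, Q_s = 1052.
dQ_s/dP = 14.
ε_s = (dQ_s/dP)(P/Q_s) = (14)(72/1052).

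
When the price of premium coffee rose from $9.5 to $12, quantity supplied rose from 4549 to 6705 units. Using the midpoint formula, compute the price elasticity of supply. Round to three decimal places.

ΔQ = 6705 − 4549 = 2156; ΔP = 12 − 9.5 = 2.5.
Midpoints: P̄ = 10.75, Q̄ = 5627.0.
ε_s = (ΔQ/ΔP)(P̄/Q̄) = (2156/2.5)(10.75/5627.0).

1.648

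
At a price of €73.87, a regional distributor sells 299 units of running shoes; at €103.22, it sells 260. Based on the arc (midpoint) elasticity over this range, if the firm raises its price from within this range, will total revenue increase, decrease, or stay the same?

increase

Arc ε = (-39/29.35)(88.55/279.5) ≈ -0.421.
|ε| = 0.42 < 1, so demand is inelastic. A price rise therefore raises total revenue.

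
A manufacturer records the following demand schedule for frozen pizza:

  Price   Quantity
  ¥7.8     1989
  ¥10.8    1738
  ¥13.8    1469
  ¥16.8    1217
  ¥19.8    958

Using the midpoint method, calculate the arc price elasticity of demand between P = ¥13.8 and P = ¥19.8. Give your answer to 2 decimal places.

-1.18

At P = 13.8, Q = 1469; at P = 19.8, Q = 958.
ΔQ = -511, ΔP = 6.0. Midpoints: P̄ = 16.80, Q̄ = 1213.5.
ε = (ΔQ/ΔP)(P̄/Q̄) = (-511/6.0)(16.80/1213.5).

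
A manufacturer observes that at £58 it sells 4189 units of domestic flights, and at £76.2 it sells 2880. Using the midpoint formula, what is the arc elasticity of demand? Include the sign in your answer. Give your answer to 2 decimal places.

ΔQ = 2880 − 4189 = -1309; ΔP = 76.2 − 58 = 18.2.
Midpoints: P̄ = 67.10, Q̄ = 3534.5.
ε = (ΔQ/ΔP)(P̄/Q̄) = (-1309/18.2)(67.10/3534.5).

-1.37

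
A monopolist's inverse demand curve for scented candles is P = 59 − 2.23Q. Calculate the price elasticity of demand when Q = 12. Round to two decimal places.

At Q = 12, P = 59 − 2.23(12) = 32.24.
dP/dQ = −2.23, so dQ/dP = 1/(−2.23) = -0.448.
ε = (dQ/dP)(P/Q) = (-0.448)(32.24/12).

-1.20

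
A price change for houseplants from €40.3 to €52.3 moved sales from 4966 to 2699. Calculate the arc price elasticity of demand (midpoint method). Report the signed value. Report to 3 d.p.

ΔQ = 2699 − 4966 = -2267; ΔP = 52.3 − 40.3 = 12.
Midpoints: P̄ = 46.30, Q̄ = 3832.5.
ε = (ΔQ/ΔP)(P̄/Q̄) = (-2267/12)(46.30/3832.5).

-2.282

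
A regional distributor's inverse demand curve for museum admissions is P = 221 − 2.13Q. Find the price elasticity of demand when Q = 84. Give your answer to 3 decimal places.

-0.235

At Q = 84, P = 221 − 2.13(84) = 42.08.
dP/dQ = −2.13, so dQ/dP = 1/(−2.13) = -0.469.
ε = (dQ/dP)(P/Q) = (-0.469)(42.08/84).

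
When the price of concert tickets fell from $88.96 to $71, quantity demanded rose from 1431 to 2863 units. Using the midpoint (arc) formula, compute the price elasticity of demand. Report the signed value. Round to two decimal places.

ΔQ = 2863 − 1431 = 1432; ΔP = 71 − 88.96 = -17.96.
Midpoints: P̄ = 79.98, Q̄ = 2147.0.
ε = (ΔQ/ΔP)(P̄/Q̄) = (1432/-17.96)(79.98/2147.0).

-2.97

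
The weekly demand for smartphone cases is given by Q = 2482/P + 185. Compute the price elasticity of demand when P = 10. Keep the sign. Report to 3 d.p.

-0.573

At P = 10, Q = 433.200.
dQ/dP = −2482/P² = -24.820.
ε = (dQ/dP)(P/Q) = (-24.820)(10/433.200).
|ε| < 1, so demand is inelastic at this price.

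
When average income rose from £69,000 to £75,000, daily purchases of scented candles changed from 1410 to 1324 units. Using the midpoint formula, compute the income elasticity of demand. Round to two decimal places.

ΔQ = -86, ΔI = 6000. Midpoints: Ī = 72,000, Q̄ = 1367.0.
ε_I = (ΔQ/ΔI)(Ī/Q̄) = (-86/6000)(72000/1367.0).

-0.75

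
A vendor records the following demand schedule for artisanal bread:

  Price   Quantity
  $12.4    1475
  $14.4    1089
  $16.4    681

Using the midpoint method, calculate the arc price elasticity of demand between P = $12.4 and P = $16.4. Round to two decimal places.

-2.65

At P = 12.4, Q = 1475; at P = 16.4, Q = 681.
ΔQ = -794, ΔP = 4.0. Midpoints: P̄ = 14.40, Q̄ = 1078.0.
ε = (ΔQ/ΔP)(P̄/Q̄) = (-794/4.0)(14.40/1078.0).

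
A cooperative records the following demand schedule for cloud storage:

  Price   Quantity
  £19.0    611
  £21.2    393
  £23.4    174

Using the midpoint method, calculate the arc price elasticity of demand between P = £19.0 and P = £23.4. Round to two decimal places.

At P = 19.0, Q = 611; at P = 23.4, Q = 174.
ΔQ = -437, ΔP = 4.4. Midpoints: P̄ = 21.20, Q̄ = 392.5.
ε = (ΔQ/ΔP)(P̄/Q̄) = (-437/4.4)(21.20/392.5).

-5.36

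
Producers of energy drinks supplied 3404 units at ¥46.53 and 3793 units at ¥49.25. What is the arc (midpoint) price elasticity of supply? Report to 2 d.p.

ΔQ = 3793 − 3404 = 389; ΔP = 49.25 − 46.53 = 2.72.
Midpoints: P̄ = 47.89, Q̄ = 3598.5.
ε_s = (ΔQ/ΔP)(P̄/Q̄) = (389/2.72)(47.89/3598.5).

1.90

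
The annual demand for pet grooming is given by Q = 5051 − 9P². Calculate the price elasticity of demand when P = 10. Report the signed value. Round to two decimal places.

At P = 10, Q = 4151.
dQ/dP = −18P = -180.
ε = (dQ/dP)(P/Q) = (-180)(10/4151).

-0.43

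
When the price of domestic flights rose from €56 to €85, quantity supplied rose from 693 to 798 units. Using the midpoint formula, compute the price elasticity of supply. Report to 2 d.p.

ΔQ = 798 − 693 = 105; ΔP = 85 − 56 = 29.
Midpoints: P̄ = 70.50, Q̄ = 745.5.
ε_s = (ΔQ/ΔP)(P̄/Q̄) = (105/29)(70.50/745.5).

0.34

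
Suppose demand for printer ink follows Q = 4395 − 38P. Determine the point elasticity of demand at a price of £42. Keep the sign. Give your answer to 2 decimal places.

At P = 42, Q = 2799.
dQ/dP = −38.
ε = (dQ/dP)(P/Q) = (-38)(42/2799).
|ε| < 1, so demand is inelastic at this price.

-0.57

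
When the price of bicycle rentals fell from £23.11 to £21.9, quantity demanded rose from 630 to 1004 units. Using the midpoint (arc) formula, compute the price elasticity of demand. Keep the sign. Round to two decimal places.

ΔQ = 1004 − 630 = 374; ΔP = 21.9 − 23.11 = -1.21.
Midpoints: P̄ = 22.50, Q̄ = 817.0.
ε = (ΔQ/ΔP)(P̄/Q̄) = (374/-1.21)(22.50/817.0).

-8.51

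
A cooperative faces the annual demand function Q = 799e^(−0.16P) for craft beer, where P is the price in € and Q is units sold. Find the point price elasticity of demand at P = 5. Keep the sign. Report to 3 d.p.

-0.800

At P = 5, Q = 359.014.
dQ/dP = −0.16·799e^(−0.16P) = −0.16Q = -57.442.
ε = (dQ/dP)(P/Q) = (-57.442)(5/359.014).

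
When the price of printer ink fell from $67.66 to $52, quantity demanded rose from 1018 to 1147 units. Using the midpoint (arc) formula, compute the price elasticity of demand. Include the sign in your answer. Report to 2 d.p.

ΔQ = 1147 − 1018 = 129; ΔP = 52 − 67.66 = -15.66.
Midpoints: P̄ = 59.83, Q̄ = 1082.5.
ε = (ΔQ/ΔP)(P̄/Q̄) = (129/-15.66)(59.83/1082.5).

-0.46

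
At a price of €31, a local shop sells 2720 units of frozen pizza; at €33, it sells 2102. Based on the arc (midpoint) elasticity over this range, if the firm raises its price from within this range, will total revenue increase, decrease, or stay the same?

decrease

Arc ε = (-618/2)(32.00/2411.0) ≈ -4.101.
|ε| = 4.10 > 1, so demand is elastic. A price rise therefore reduces total revenue.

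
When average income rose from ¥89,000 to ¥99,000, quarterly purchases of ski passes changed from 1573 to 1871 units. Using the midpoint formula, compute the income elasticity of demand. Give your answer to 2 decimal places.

1.63

ΔQ = 298, ΔI = 10000. Midpoints: Ī = 94,000, Q̄ = 1722.0.
ε_I = (ΔQ/ΔI)(Ī/Q̄) = (298/10000)(94000/1722.0).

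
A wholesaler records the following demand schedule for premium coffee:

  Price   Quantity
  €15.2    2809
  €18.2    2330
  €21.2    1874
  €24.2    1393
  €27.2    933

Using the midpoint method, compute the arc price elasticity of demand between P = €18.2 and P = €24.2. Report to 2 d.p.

-1.78

At P = 18.2, Q = 2330; at P = 24.2, Q = 1393.
ΔQ = -937, ΔP = 6.0. Midpoints: P̄ = 21.20, Q̄ = 1861.5.
ε = (ΔQ/ΔP)(P̄/Q̄) = (-937/6.0)(21.20/1861.5).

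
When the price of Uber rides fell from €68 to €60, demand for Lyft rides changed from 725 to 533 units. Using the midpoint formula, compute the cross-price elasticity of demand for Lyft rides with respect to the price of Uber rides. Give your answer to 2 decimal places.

ΔQ_x = 533 − 725 = -192; ΔP_y = 60 − 68 = -8.
Midpoints: P̄_y = 64.00, Q̄_x = 629.0.
ε_xy = (ΔQ_x/ΔP_y)(P̄_y/Q̄_x) = (-192/-8)(64.00/629.0).

2.44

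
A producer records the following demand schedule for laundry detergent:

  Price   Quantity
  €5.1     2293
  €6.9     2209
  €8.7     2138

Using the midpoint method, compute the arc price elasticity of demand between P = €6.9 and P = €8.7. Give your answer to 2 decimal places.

At P = 6.9, Q = 2209; at P = 8.7, Q = 2138.
ΔQ = -71, ΔP = 1.8. Midpoints: P̄ = 7.80, Q̄ = 2173.5.
ε = (ΔQ/ΔP)(P̄/Q̄) = (-71/1.8)(7.80/2173.5).

-0.14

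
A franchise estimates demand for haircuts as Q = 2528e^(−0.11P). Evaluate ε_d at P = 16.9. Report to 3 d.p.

At P = 16.9, Q = 393.934.
dQ/dP = −0.11·2528e^(−0.11P) = −0.11Q = -43.333.
ε = (dQ/dP)(P/Q) = (-43.333)(16.9/393.934).

-1.859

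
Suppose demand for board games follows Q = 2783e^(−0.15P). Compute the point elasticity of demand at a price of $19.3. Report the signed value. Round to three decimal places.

At P = 19.3, Q = 153.897.
dQ/dP = −0.15·2783e^(−0.15P) = −0.15Q = -23.085.
ε = (dQ/dP)(P/Q) = (-23.085)(19.3/153.897).

-2.895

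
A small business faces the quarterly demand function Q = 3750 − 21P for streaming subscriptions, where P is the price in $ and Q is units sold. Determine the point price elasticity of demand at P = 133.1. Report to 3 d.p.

-2.927

At P = 133.1, Q = 954.900.
dQ/dP = −21.
ε = (dQ/dP)(P/Q) = (-21)(133.1/954.900).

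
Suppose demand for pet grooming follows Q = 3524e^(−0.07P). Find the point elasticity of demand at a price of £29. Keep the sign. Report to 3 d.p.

-2.030

At P = 29, Q = 462.826.
dQ/dP = −0.07·3524e^(−0.07P) = −0.07Q = -32.398.
ε = (dQ/dP)(P/Q) = (-32.398)(29/462.826).
|ε| > 1, so demand is elastic at this price.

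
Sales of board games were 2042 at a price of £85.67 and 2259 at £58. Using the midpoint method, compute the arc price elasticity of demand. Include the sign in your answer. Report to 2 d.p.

ΔQ = 2259 − 2042 = 217; ΔP = 58 − 85.67 = -27.67.
Midpoints: P̄ = 71.84, Q̄ = 2150.5.
ε = (ΔQ/ΔP)(P̄/Q̄) = (217/-27.67)(71.84/2150.5).

-0.26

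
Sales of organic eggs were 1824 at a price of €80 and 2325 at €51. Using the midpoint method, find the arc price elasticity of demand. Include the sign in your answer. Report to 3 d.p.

-0.545

ΔQ = 2325 − 1824 = 501; ΔP = 51 − 80 = -29.
Midpoints: P̄ = 65.50, Q̄ = 2074.5.
ε = (ΔQ/ΔP)(P̄/Q̄) = (501/-29)(65.50/2074.5).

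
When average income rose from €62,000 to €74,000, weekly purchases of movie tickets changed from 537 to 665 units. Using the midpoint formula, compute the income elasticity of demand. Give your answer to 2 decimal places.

ΔQ = 128, ΔI = 12000. Midpoints: Ī = 68,000, Q̄ = 601.0.
ε_I = (ΔQ/ΔI)(Ī/Q̄) = (128/12000)(68000/601.0).

1.21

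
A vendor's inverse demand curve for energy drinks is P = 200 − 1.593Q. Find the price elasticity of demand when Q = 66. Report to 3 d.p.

At Q = 66, P = 200 − 1.593(66) = 94.86.
dP/dQ = −1.593, so dQ/dP = 1/(−1.593) = -0.628.
ε = (dQ/dP)(P/Q) = (-0.628)(94.86/66).

-0.902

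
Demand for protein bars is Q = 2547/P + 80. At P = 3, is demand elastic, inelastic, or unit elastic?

Q = 929, dQ/dP = -283.
ε = (dQ/dP)(P/Q) ≈ -0.914.
|ε| = 0.91 < 1.

inelastic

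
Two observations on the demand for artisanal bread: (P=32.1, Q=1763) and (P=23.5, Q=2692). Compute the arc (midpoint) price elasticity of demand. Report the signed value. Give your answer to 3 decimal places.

-1.348

ΔQ = 2692 − 1763 = 929; ΔP = 23.5 − 32.1 = -8.6.
Midpoints: P̄ = 27.80, Q̄ = 2227.5.
ε = (ΔQ/ΔP)(P̄/Q̄) = (929/-8.6)(27.80/2227.5).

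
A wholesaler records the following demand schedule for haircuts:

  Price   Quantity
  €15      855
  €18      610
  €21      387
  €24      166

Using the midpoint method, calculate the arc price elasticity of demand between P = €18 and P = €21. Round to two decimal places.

At P = 18, Q = 610; at P = 21, Q = 387.
ΔQ = -223, ΔP = 3. Midpoints: P̄ = 19.50, Q̄ = 498.5.
ε = (ΔQ/ΔP)(P̄/Q̄) = (-223/3)(19.50/498.5).

-2.91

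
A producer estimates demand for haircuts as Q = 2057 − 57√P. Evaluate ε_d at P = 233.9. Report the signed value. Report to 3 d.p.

-0.368

At P = 233.9, Q = 1185.254.
dQ/dP = −57/(2√P) = -1.864.
ε = (dQ/dP)(P/Q) = (-1.864)(233.9/1185.254).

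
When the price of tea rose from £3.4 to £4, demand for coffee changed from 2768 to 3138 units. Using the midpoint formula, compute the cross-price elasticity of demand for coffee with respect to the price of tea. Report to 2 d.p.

ΔQ_x = 3138 − 2768 = 370; ΔP_y = 4 − 3.4 = 0.6.
Midpoints: P̄_y = 3.70, Q̄_x = 2953.0.
ε_xy = (ΔQ_x/ΔP_y)(P̄_y/Q̄_x) = (370/0.6)(3.70/2953.0).

0.77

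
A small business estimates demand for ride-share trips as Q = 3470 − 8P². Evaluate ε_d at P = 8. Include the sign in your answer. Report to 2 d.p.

-0.35

At P = 8, Q = 2958.
dQ/dP = −16P = -128.
ε = (dQ/dP)(P/Q) = (-128)(8/2958).
|ε| < 1, so demand is inelastic at this price.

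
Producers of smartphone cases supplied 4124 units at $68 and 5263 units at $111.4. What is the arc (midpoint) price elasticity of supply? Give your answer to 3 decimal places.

0.502

ΔQ = 5263 − 4124 = 1139; ΔP = 111.4 − 68 = 43.4.
Midpoints: P̄ = 89.70, Q̄ = 4693.5.
ε_s = (ΔQ/ΔP)(P̄/Q̄) = (1139/43.4)(89.70/4693.5).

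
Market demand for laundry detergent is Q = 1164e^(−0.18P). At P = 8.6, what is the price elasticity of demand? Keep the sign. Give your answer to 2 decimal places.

-1.55

At P = 8.6, Q = 247.551.
dQ/dP = −0.18·1164e^(−0.18P) = −0.18Q = -44.559.
ε = (dQ/dP)(P/Q) = (-44.559)(8.6/247.551).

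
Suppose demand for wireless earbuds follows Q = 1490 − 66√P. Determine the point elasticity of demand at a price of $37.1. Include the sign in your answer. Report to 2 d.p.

-0.18

At P = 37.1, Q = 1087.996.
dQ/dP = −66/(2√P) = -5.418.
ε = (dQ/dP)(P/Q) = (-5.418)(37.1/1087.996).
|ε| < 1, so demand is inelastic at this price.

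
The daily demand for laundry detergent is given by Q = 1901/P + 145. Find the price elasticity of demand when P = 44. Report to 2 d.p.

At P = 44, Q = 188.205.
dQ/dP = −1901/P² = -0.982.
ε = (dQ/dP)(P/Q) = (-0.982)(44/188.205).

-0.23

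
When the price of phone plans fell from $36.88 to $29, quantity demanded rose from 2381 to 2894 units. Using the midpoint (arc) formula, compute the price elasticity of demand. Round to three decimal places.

ΔQ = 2894 − 2381 = 513; ΔP = 29 − 36.88 = -7.88.
Midpoints: P̄ = 32.94, Q̄ = 2637.5.
ε = (ΔQ/ΔP)(P̄/Q̄) = (513/-7.88)(32.94/2637.5).

-0.813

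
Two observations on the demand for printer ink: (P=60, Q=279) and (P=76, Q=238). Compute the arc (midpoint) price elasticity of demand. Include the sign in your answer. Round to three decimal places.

-0.674

ΔQ = 238 − 279 = -41; ΔP = 76 − 60 = 16.
Midpoints: P̄ = 68.00, Q̄ = 258.5.
ε = (ΔQ/ΔP)(P̄/Q̄) = (-41/16)(68.00/258.5).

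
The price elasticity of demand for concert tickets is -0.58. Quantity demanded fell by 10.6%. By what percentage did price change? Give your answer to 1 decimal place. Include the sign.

18.3%

%ΔP ≈ %ΔQ / ε = (-10.6%)/(-0.58) = 18.28%.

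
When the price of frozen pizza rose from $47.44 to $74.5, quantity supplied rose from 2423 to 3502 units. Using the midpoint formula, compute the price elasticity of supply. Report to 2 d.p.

ΔQ = 3502 − 2423 = 1079; ΔP = 74.5 − 47.44 = 27.06.
Midpoints: P̄ = 60.97, Q̄ = 2962.5.
ε_s = (ΔQ/ΔP)(P̄/Q̄) = (1079/27.06)(60.97/2962.5).

0.82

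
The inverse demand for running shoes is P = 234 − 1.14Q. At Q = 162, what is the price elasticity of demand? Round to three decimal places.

At Q = 162, P = 234 − 1.14(162) = 49.32.
dP/dQ = −1.14, so dQ/dP = 1/(−1.14) = -0.877.
ε = (dQ/dP)(P/Q) = (-0.877)(49.32/162).

-0.267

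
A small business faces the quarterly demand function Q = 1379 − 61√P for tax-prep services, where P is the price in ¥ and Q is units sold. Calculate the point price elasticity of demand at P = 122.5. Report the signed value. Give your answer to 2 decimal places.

At P = 122.5, Q = 703.854.
dQ/dP = −61/(2√P) = -2.756.
ε = (dQ/dP)(P/Q) = (-2.756)(122.5/703.854).

-0.48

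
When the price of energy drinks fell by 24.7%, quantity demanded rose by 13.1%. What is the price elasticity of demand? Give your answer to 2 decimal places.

-0.53

ε = %ΔQ / %ΔP = (13.1)/(-24.7) = -0.530.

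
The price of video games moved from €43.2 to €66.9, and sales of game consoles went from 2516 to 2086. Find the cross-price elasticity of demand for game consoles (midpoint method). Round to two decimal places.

-0.43

ΔQ_x = 2086 − 2516 = -430; ΔP_y = 66.9 − 43.2 = 23.7.
Midpoints: P̄_y = 55.05, Q̄_x = 2301.0.
ε_xy = (ΔQ_x/ΔP_y)(P̄_y/Q̄_x) = (-430/23.7)(55.05/2301.0).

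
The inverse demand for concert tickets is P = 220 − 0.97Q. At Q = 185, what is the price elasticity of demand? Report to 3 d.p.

-0.226

At Q = 185, P = 220 − 0.97(185) = 40.55.
dP/dQ = −0.97, so dQ/dP = 1/(−0.97) = -1.031.
ε = (dQ/dP)(P/Q) = (-1.031)(40.55/185).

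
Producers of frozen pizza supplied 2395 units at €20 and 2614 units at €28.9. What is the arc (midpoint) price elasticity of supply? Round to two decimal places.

0.24

ΔQ = 2614 − 2395 = 219; ΔP = 28.9 − 20 = 8.9.
Midpoints: P̄ = 24.45, Q̄ = 2504.5.
ε_s = (ΔQ/ΔP)(P̄/Q̄) = (219/8.9)(24.45/2504.5).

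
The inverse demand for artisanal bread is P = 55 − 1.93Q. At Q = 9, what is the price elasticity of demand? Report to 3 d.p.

-2.166

At Q = 9, P = 55 − 1.93(9) = 37.63.
dP/dQ = −1.93, so dQ/dP = 1/(−1.93) = -0.518.
ε = (dQ/dP)(P/Q) = (-0.518)(37.63/9).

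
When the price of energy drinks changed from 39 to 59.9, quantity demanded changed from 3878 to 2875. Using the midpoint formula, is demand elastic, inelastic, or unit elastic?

inelastic

Arc ε ≈ -0.703.
|ε| = 0.70 < 1.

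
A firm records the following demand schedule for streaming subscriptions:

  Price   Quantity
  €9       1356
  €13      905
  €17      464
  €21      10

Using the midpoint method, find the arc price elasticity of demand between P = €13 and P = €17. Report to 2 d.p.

-2.42

At P = 13, Q = 905; at P = 17, Q = 464.
ΔQ = -441, ΔP = 4. Midpoints: P̄ = 15.00, Q̄ = 684.5.
ε = (ΔQ/ΔP)(P̄/Q̄) = (-441/4)(15.00/684.5).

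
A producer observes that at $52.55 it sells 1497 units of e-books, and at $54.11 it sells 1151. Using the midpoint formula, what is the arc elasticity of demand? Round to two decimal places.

-8.93

ΔQ = 1151 − 1497 = -346; ΔP = 54.11 − 52.55 = 1.56.
Midpoints: P̄ = 53.33, Q̄ = 1324.0.
ε = (ΔQ/ΔP)(P̄/Q̄) = (-346/1.56)(53.33/1324.0).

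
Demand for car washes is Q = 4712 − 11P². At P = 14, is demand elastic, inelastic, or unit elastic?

Q = 2556, dQ/dP = -308.
ε = (dQ/dP)(P/Q) ≈ -1.687.
|ε| = 1.69 > 1.

elastic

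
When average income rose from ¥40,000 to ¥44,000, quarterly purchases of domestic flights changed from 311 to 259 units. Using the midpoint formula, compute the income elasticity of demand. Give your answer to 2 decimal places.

-1.92

ΔQ = -52, ΔI = 4000. Midpoints: Ī = 42,000, Q̄ = 285.0.
ε_I = (ΔQ/ΔI)(Ī/Q̄) = (-52/4000)(42000/285.0).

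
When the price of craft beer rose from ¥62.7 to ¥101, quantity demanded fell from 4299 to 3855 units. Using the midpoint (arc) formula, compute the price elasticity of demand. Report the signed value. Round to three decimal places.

ΔQ = 3855 − 4299 = -444; ΔP = 101 − 62.7 = 38.3.
Midpoints: P̄ = 81.85, Q̄ = 4077.0.
ε = (ΔQ/ΔP)(P̄/Q̄) = (-444/38.3)(81.85/4077.0).

-0.233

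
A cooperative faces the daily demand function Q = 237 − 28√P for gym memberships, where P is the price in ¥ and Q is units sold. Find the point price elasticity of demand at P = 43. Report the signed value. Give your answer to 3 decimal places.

At P = 43, Q = 53.392.
dQ/dP = −28/(2√P) = -2.135.
ε = (dQ/dP)(P/Q) = (-2.135)(43/53.392).

-1.719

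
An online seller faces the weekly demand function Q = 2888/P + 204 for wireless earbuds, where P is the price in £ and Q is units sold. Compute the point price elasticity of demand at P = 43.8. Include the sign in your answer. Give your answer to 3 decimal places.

At P = 43.8, Q = 269.936.
dQ/dP = −2888/P² = -1.505.
ε = (dQ/dP)(P/Q) = (-1.505)(43.8/269.936).

-0.244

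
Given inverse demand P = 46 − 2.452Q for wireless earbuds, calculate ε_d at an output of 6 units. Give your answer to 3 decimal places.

At Q = 6, P = 46 − 2.452(6) = 31.29.
dP/dQ = −2.452, so dQ/dP = 1/(−2.452) = -0.408.
ε = (dQ/dP)(P/Q) = (-0.408)(31.29/6).

-2.127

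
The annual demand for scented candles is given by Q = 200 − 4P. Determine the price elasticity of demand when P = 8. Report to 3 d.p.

-0.190

At P = 8, Q = 168.
dQ/dP = −4.
ε = (dQ/dP)(P/Q) = (-4)(8/168).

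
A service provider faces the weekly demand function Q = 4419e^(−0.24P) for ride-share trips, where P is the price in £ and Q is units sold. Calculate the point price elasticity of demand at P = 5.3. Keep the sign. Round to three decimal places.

-1.272

At P = 5.3, Q = 1238.515.
dQ/dP = −0.24·4419e^(−0.24P) = −0.24Q = -297.244.
ε = (dQ/dP)(P/Q) = (-297.244)(5.3/1238.515).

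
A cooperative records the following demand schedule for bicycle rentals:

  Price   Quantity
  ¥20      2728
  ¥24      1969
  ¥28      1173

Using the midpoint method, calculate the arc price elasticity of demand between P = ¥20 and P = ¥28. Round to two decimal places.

-2.39

At P = 20, Q = 2728; at P = 28, Q = 1173.
ΔQ = -1555, ΔP = 8. Midpoints: P̄ = 24.00, Q̄ = 1950.5.
ε = (ΔQ/ΔP)(P̄/Q̄) = (-1555/8)(24.00/1950.5).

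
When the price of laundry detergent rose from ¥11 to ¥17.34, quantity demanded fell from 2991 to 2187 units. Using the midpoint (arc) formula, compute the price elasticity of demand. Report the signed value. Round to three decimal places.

-0.694

ΔQ = 2187 − 2991 = -804; ΔP = 17.34 − 11 = 6.34.
Midpoints: P̄ = 14.17, Q̄ = 2589.0.
ε = (ΔQ/ΔP)(P̄/Q̄) = (-804/6.34)(14.17/2589.0).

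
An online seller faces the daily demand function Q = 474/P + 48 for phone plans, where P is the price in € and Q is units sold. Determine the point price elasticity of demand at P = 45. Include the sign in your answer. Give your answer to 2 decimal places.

-0.18

At P = 45, Q = 58.533.
dQ/dP = −474/P² = -0.234.
ε = (dQ/dP)(P/Q) = (-0.234)(45/58.533).
|ε| < 1, so demand is inelastic at this price.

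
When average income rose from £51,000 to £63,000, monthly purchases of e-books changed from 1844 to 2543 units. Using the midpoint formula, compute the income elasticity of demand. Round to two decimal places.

1.51

ΔQ = 699, ΔI = 12000. Midpoints: Ī = 57,000, Q̄ = 2193.5.
ε_I = (ΔQ/ΔI)(Ī/Q̄) = (699/12000)(57000/2193.5).
ε_I > 0, so the good is normal.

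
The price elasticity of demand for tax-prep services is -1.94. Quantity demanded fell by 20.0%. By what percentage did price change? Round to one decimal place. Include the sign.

10.3%

%ΔP ≈ %ΔQ / ε = (-20.0%)/(-1.94) = 10.31%.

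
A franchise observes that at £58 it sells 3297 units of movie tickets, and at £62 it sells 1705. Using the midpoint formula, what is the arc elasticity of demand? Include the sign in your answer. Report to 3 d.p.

-9.548

ΔQ = 1705 − 3297 = -1592; ΔP = 62 − 58 = 4.
Midpoints: P̄ = 60.00, Q̄ = 2501.0.
ε = (ΔQ/ΔP)(P̄/Q̄) = (-1592/4)(60.00/2501.0).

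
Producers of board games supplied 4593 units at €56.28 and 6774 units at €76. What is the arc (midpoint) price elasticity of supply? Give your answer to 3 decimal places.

ΔQ = 6774 − 4593 = 2181; ΔP = 76 − 56.28 = 19.72.
Midpoints: P̄ = 66.14, Q̄ = 5683.5.
ε_s = (ΔQ/ΔP)(P̄/Q̄) = (2181/19.72)(66.14/5683.5).

1.287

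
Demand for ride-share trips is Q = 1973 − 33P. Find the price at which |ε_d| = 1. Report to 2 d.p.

29.89

For linear demand Q = a − bP, ε = −bP/(a − bP). |ε| = 1 when bP = a − bP, i.e. P = a/(2b).
P = 1973/(2·33) = 1973/66 = 29.8939.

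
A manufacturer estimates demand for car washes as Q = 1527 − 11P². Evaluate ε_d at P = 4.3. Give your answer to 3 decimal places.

-0.307

At P = 4.3, Q = 1323.610.
dQ/dP = −22P = -94.600.
ε = (dQ/dP)(P/Q) = (-94.600)(4.3/1323.610).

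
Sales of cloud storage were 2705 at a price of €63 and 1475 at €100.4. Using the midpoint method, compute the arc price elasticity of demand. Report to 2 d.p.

-1.29

ΔQ = 1475 − 2705 = -1230; ΔP = 100.4 − 63 = 37.4.
Midpoints: P̄ = 81.70, Q̄ = 2090.0.
ε = (ΔQ/ΔP)(P̄/Q̄) = (-1230/37.4)(81.70/2090.0).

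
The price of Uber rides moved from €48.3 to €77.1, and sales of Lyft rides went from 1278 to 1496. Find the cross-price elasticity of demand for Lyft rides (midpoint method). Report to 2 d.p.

0.34

ΔQ_x = 1496 − 1278 = 218; ΔP_y = 77.1 − 48.3 = 28.8.
Midpoints: P̄_y = 62.70, Q̄_x = 1387.0.
ε_xy = (ΔQ_x/ΔP_y)(P̄_y/Q̄_x) = (218/28.8)(62.70/1387.0).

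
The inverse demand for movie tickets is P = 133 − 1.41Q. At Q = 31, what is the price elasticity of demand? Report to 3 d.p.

-2.043

At Q = 31, P = 133 − 1.41(31) = 89.29.
dP/dQ = −1.41, so dQ/dP = 1/(−1.41) = -0.709.
ε = (dQ/dP)(P/Q) = (-0.709)(89.29/31).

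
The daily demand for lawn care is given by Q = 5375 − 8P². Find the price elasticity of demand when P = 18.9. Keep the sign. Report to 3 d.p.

-2.270

At P = 18.9, Q = 2517.320.
dQ/dP = −16P = -302.400.
ε = (dQ/dP)(P/Q) = (-302.400)(18.9/2517.320).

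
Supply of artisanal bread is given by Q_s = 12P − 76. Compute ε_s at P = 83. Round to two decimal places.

At P = 83, Q_s = 920.
dQ_s/dP = 12.
ε_s = (dQ_s/dP)(P/Q_s) = (12)(83/920).

1.08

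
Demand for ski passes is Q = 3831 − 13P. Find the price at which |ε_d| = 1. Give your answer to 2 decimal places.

147.35

For linear demand Q = a − bP, ε = −bP/(a − bP). |ε| = 1 when bP = a − bP, i.e. P = a/(2b).
P = 3831/(2·13) = 3831/26 = 147.3462.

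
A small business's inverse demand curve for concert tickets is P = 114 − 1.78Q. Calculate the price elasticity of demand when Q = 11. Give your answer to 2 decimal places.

-4.82

At Q = 11, P = 114 − 1.78(11) = 94.42.
dP/dQ = −1.78, so dQ/dP = 1/(−1.78) = -0.562.
ε = (dQ/dP)(P/Q) = (-0.562)(94.42/11).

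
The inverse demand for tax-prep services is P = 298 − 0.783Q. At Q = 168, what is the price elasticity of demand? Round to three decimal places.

At Q = 168, P = 298 − 0.783(168) = 166.46.
dP/dQ = −0.783, so dQ/dP = 1/(−0.783) = -1.277.
ε = (dQ/dP)(P/Q) = (-1.277)(166.46/168).

-1.265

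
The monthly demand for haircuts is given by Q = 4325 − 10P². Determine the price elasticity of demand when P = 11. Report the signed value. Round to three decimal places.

-0.777

At P = 11, Q = 3115.
dQ/dP = −20P = -220.
ε = (dQ/dP)(P/Q) = (-220)(11/3115).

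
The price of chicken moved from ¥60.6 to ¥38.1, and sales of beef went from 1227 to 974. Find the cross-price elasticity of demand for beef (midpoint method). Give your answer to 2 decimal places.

0.50

ΔQ_x = 974 − 1227 = -253; ΔP_y = 38.1 − 60.6 = -22.5.
Midpoints: P̄_y = 49.35, Q̄_x = 1100.5.
ε_xy = (ΔQ_x/ΔP_y)(P̄_y/Q̄_x) = (-253/-22.5)(49.35/1100.5).
ε_xy > 0, so the goods are substitutes.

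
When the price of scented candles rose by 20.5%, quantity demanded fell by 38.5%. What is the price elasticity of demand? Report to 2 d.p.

ε = %ΔQ / %ΔP = (-38.5)/(20.5) = -1.878.

-1.88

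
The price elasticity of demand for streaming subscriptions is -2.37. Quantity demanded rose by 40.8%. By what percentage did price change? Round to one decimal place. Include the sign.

%ΔP ≈ %ΔQ / ε = (40.8%)/(-2.37) = -17.22%.

-17.2%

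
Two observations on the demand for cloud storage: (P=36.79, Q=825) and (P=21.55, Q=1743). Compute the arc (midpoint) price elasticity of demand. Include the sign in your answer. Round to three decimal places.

-1.368

ΔQ = 1743 − 825 = 918; ΔP = 21.55 − 36.79 = -15.24.
Midpoints: P̄ = 29.17, Q̄ = 1284.0.
ε = (ΔQ/ΔP)(P̄/Q̄) = (918/-15.24)(29.17/1284.0).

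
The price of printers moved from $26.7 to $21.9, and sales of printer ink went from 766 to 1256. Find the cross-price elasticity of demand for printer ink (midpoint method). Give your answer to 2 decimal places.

ΔQ_x = 1256 − 766 = 490; ΔP_y = 21.9 − 26.7 = -4.8.
Midpoints: P̄_y = 24.30, Q̄_x = 1011.0.
ε_xy = (ΔQ_x/ΔP_y)(P̄_y/Q̄_x) = (490/-4.8)(24.30/1011.0).
ε_xy < 0, so the goods are complements.

-2.45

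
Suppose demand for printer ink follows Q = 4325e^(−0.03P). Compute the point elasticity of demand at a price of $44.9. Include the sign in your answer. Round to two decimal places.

At P = 44.9, Q = 1124.583.
dQ/dP = −0.03·4325e^(−0.03P) = −0.03Q = -33.737.
ε = (dQ/dP)(P/Q) = (-33.737)(44.9/1124.583).
|ε| > 1, so demand is elastic at this price.

-1.35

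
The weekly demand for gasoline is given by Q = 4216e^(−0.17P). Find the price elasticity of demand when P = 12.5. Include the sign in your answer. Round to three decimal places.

-2.125

At P = 12.5, Q = 503.529.
dQ/dP = −0.17·4216e^(−0.17P) = −0.17Q = -85.600.
ε = (dQ/dP)(P/Q) = (-85.600)(12.5/503.529).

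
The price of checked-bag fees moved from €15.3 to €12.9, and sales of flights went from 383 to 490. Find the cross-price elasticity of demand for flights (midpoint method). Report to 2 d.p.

ΔQ_x = 490 − 383 = 107; ΔP_y = 12.9 − 15.3 = -2.4.
Midpoints: P̄_y = 14.10, Q̄_x = 436.5.
ε_xy = (ΔQ_x/ΔP_y)(P̄_y/Q̄_x) = (107/-2.4)(14.10/436.5).

-1.44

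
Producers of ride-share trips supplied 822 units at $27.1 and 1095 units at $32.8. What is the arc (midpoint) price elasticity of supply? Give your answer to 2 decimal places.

ΔQ = 1095 − 822 = 273; ΔP = 32.8 − 27.1 = 5.7.
Midpoints: P̄ = 29.95, Q̄ = 958.5.
ε_s = (ΔQ/ΔP)(P̄/Q̄) = (273/5.7)(29.95/958.5).

1.50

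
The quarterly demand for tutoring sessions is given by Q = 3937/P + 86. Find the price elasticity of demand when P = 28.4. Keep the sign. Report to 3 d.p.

-0.617

At P = 28.4, Q = 224.627.
dQ/dP = −3937/P² = -4.881.
ε = (dQ/dP)(P/Q) = (-4.881)(28.4/224.627).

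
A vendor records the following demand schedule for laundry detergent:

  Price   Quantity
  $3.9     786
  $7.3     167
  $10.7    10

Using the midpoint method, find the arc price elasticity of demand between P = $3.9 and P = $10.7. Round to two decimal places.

At P = 3.9, Q = 786; at P = 10.7, Q = 10.
ΔQ = -776, ΔP = 6.8. Midpoints: P̄ = 7.30, Q̄ = 398.0.
ε = (ΔQ/ΔP)(P̄/Q̄) = (-776/6.8)(7.30/398.0).

-2.09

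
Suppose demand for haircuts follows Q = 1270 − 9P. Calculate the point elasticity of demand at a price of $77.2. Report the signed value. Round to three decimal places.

At P = 77.2, Q = 575.200.
dQ/dP = −9.
ε = (dQ/dP)(P/Q) = (-9)(77.2/575.200).

-1.208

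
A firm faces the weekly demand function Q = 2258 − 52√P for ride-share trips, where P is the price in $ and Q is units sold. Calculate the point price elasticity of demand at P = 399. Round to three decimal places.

At P = 399, Q = 1219.301.
dQ/dP = −52/(2√P) = -1.302.
ε = (dQ/dP)(P/Q) = (-1.302)(399/1219.301).

-0.426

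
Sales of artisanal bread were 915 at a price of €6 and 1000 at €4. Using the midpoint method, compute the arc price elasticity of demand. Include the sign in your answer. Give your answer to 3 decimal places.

-0.222

ΔQ = 1000 − 915 = 85; ΔP = 4 − 6 = -2.
Midpoints: P̄ = 5.00, Q̄ = 957.5.
ε = (ΔQ/ΔP)(P̄/Q̄) = (85/-2)(5.00/957.5).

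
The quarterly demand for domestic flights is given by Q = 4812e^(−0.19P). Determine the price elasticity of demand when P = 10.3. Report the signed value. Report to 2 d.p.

At P = 10.3, Q = 679.847.
dQ/dP = −0.19·4812e^(−0.19P) = −0.19Q = -129.171.
ε = (dQ/dP)(P/Q) = (-129.171)(10.3/679.847).

-1.96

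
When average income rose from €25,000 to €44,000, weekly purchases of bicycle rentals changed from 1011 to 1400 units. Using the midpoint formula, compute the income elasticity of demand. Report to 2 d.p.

0.59

ΔQ = 389, ΔI = 19000. Midpoints: Ī = 34,500, Q̄ = 1205.5.
ε_I = (ΔQ/ΔI)(Ī/Q̄) = (389/19000)(34500/1205.5).
ε_I > 0, so the good is normal.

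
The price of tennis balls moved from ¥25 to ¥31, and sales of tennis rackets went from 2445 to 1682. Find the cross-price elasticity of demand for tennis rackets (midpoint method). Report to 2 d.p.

ΔQ_x = 1682 − 2445 = -763; ΔP_y = 31 − 25 = 6.
Midpoints: P̄_y = 28.00, Q̄_x = 2063.5.
ε_xy = (ΔQ_x/ΔP_y)(P̄_y/Q̄_x) = (-763/6)(28.00/2063.5).

-1.73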